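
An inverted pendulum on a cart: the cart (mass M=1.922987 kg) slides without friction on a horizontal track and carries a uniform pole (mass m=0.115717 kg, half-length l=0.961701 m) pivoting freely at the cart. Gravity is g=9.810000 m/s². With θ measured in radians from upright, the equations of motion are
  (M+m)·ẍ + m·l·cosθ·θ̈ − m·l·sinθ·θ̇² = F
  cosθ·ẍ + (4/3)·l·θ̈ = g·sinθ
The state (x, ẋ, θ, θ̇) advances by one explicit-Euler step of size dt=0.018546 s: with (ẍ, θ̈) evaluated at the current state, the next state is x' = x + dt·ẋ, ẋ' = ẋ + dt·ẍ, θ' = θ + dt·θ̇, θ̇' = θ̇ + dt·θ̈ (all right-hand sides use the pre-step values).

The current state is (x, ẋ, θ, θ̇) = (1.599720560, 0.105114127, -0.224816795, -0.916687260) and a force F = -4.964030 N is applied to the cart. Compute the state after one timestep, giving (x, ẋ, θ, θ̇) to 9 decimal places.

sinθ=-0.222927771, cosθ=0.974834965
temp = (F + m·l·θ̇²·sinθ)/(M+m) = (-4.964030 + -0.020847011)/2.038704 = -2.445120533
θ̈ = (g·sinθ − cosθ·temp)/(l·(4/3 − m·cos²θ/(M+m))) = 0.159841049
ẍ = temp − m·l·θ̈·cosθ/(M+m) = -2.453626085
Euler: x'=1.599720560+0.018546·0.105114127=1.601670007, ẋ'=0.105114127+0.018546·-2.453626085=0.059609178
       θ'=-0.224816795+0.018546·-0.916687260=-0.241817677, θ̇'=-0.916687260+0.018546·0.159841049=-0.913722848

(1.601670007, 0.059609178, -0.241817677, -0.913722848)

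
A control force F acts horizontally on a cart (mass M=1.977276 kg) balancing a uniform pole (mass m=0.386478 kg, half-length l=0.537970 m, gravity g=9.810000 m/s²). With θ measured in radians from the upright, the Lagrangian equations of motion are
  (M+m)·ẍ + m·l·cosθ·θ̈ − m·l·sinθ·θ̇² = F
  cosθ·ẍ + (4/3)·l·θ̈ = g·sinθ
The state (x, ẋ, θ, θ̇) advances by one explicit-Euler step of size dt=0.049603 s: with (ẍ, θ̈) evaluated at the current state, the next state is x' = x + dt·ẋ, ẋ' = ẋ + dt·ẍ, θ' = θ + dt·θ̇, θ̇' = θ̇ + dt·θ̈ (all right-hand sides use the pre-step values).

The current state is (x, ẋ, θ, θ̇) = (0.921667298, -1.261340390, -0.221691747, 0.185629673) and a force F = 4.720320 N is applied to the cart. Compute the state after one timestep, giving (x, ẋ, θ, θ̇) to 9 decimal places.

sinθ=-0.219880282, cosθ=0.975526864
temp = (F + m·l·θ̇²·sinθ)/(M+m) = (4.720320 + -0.001575302)/2.363754 = 1.996292634
θ̈ = (g·sinθ − cosθ·temp)/(l·(4/3 − m·cos²θ/(M+m))) = -6.478137234
ẍ = temp − m·l·θ̈·cosθ/(M+m) = 2.552158409
Euler: x'=0.921667298+0.049603·-1.261340390=0.859101031, ẋ'=-1.261340390+0.049603·2.552158409=-1.134745676
       θ'=-0.221691747+0.049603·0.185629673=-0.212483958, θ̇'=0.185629673+0.049603·-6.478137234=-0.135705368

(0.859101031, -1.134745676, -0.212483958, -0.135705368)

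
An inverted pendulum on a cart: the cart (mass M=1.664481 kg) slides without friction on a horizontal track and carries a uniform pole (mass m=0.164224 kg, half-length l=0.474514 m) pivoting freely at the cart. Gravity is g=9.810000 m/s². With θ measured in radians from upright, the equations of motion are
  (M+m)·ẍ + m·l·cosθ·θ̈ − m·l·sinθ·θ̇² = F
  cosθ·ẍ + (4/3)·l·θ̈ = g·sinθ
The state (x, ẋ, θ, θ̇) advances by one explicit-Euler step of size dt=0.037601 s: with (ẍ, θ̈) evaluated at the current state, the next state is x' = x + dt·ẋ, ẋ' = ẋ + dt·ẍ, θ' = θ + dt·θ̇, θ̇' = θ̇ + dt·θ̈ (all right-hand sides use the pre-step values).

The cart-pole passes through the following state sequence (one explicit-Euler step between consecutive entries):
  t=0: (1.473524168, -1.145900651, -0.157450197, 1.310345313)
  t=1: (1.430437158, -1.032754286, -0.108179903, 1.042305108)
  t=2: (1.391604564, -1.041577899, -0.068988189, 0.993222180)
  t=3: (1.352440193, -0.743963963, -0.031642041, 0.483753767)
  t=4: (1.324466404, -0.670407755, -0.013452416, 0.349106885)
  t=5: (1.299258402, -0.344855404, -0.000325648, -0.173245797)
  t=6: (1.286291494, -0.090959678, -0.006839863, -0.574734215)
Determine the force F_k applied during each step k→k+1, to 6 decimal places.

step 0→1:
  ẍ = (ẋ'−ẋ)/dt = (-1.032754286−-1.145900651)/0.037601 = 3.009132
  θ̈ = (θ̇'−θ̇)/dt = (1.042305108−1.310345313)/0.037601 = -7.128539
  sinθ=-0.156800, cosθ=0.987630
  F = (M+m)·ẍ + m·l·cosθ·θ̈ − m·l·sinθ·θ̇² = 5.502814 + -0.548631 − -0.020980 = 4.975163
step 1→2:
  ẍ = (ẋ'−ẋ)/dt = (-1.041577899−-1.032754286)/0.037601 = -0.234664
  θ̈ = (θ̇'−θ̇)/dt = (0.993222180−1.042305108)/0.037601 = -1.305362
  sinθ=-0.107969, cosθ=0.994154
  F = (M+m)·ẍ + m·l·cosθ·θ̈ − m·l·sinθ·θ̇² = -0.429132 + -0.101128 − -0.009141 = -0.521119
step 2→3:
  ẍ = (ẋ'−ẋ)/dt = (-0.743963963−-1.041577899)/0.037601 = 7.915054
  θ̈ = (θ̇'−θ̇)/dt = (0.483753767−0.993222180)/0.037601 = -13.549331
  sinθ=-0.068933, cosθ=0.997621
  F = (M+m)·ẍ + m·l·cosθ·θ̈ − m·l·sinθ·θ̇² = 14.474298 + -1.053342 − -0.005299 = 13.426256
step 3→4:
  ẍ = (ẋ'−ẋ)/dt = (-0.670407755−-0.743963963)/0.037601 = 1.956230
  θ̈ = (θ̇'−θ̇)/dt = (0.349106885−0.483753767)/0.037601 = -3.580939
  sinθ=-0.031637, cosθ=0.999499
  F = (M+m)·ẍ + m·l·cosθ·θ̈ − m·l·sinθ·θ̇² = 3.577368 + -0.278911 − -0.000577 = 3.299034
step 4→5:
  ẍ = (ẋ'−ẋ)/dt = (-0.344855404−-0.670407755)/0.037601 = 8.658077
  θ̈ = (θ̇'−θ̇)/dt = (-0.173245797−0.349106885)/0.037601 = -13.891989
  sinθ=-0.013452, cosθ=0.999910
  F = (M+m)·ẍ + m·l·cosθ·θ̈ − m·l·sinθ·θ̇² = 15.833069 + -1.082457 − -0.000128 = 14.750739
step 5→6:
  ẍ = (ẋ'−ẋ)/dt = (-0.090959678−-0.344855404)/0.037601 = 6.752366
  θ̈ = (θ̇'−θ̇)/dt = (-0.574734215−-0.173245797)/0.037601 = -10.677599
  sinθ=-0.000326, cosθ=1.000000
  F = (M+m)·ẍ + m·l·cosθ·θ̈ − m·l·sinθ·θ̇² = 12.348086 + -0.832069 − -0.000001 = 11.516018

F_0 = 4.975163 N
F_1 = -0.521119 N
F_2 = 13.426256 N
F_3 = 3.299034 N
F_4 = 14.750739 N
F_5 = 11.516018 N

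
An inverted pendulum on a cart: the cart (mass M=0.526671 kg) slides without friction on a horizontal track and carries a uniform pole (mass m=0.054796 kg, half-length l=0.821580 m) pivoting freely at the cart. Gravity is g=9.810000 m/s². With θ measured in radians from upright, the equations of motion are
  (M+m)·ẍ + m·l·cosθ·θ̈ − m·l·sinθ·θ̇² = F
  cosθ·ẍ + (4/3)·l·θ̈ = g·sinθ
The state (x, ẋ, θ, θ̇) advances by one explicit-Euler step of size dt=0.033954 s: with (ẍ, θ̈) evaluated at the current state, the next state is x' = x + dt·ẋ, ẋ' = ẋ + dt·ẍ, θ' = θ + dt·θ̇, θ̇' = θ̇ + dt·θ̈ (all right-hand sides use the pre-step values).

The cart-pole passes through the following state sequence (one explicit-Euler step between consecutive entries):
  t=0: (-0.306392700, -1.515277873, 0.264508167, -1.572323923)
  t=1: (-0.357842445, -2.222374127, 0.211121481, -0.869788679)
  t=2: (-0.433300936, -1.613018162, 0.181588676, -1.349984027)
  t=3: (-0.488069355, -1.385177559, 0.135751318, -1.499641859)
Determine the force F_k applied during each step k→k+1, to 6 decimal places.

step 0→1:
  ẍ = (ẋ'−ẋ)/dt = (-2.222374127−-1.515277873)/0.033954 = -20.825124
  θ̈ = (θ̇'−θ̇)/dt = (-0.869788679−-1.572323923)/0.033954 = 20.690795
  sinθ=0.261435, cosθ=0.965221
  F = (M+m)·ẍ + m·l·cosθ·θ̈ − m·l·sinθ·θ̇² = -12.109122 + 0.899089 − 0.029097 = -11.239130
step 1→2:
  ẍ = (ẋ'−ẋ)/dt = (-1.613018162−-2.222374127)/0.033954 = 17.946515
  θ̈ = (θ̇'−θ̇)/dt = (-1.349984027−-0.869788679)/0.033954 = -14.142527
  sinθ=0.209557, cosθ=0.977797
  F = (M+m)·ẍ + m·l·cosθ·θ̈ − m·l·sinθ·θ̇² = 10.435306 + -0.622550 − 0.007137 = 9.805619
step 2→3:
  ẍ = (ẋ'−ẋ)/dt = (-1.385177559−-1.613018162)/0.033954 = 6.710273
  θ̈ = (θ̇'−θ̇)/dt = (-1.499641859−-1.349984027)/0.033954 = -4.407664
  sinθ=0.180592, cosθ=0.983558
  F = (M+m)·ẍ + m·l·cosθ·θ̈ − m·l·sinθ·θ̇² = 3.901802 + -0.195167 − 0.014817 = 3.691818

F_0 = -11.239130 N
F_1 = 9.805619 N
F_2 = 3.691818 N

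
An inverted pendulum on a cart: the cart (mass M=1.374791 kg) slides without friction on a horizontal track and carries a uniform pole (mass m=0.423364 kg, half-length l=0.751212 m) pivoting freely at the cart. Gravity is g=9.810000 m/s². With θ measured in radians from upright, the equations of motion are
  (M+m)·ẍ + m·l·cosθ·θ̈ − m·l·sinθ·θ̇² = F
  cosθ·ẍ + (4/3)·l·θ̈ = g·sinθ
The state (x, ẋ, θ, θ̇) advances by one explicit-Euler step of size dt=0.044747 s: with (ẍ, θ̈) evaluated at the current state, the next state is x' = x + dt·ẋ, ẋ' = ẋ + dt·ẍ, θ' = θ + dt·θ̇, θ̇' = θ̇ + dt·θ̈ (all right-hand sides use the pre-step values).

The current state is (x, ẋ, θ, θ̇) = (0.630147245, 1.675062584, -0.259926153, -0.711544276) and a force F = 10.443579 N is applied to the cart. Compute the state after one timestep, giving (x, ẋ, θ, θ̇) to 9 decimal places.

(0.705101270, 2.008096969, -0.291765625, -1.145509229)

sinθ=-0.257009186, cosθ=0.966408960
temp = (F + m·l·θ̇²·sinθ)/(M+m) = (10.443579 + -0.041383665)/1.798155 = 5.784926959
θ̈ = (g·sinθ − cosθ·temp)/(l·(4/3 − m·cos²θ/(M+m))) = -9.698191001
ẍ = temp − m·l·θ̈·cosθ/(M+m) = 7.442608107
Euler: x'=0.630147245+0.044747·1.675062584=0.705101270, ẋ'=1.675062584+0.044747·7.442608107=2.008096969
       θ'=-0.259926153+0.044747·-0.711544276=-0.291765625, θ̇'=-0.711544276+0.044747·-9.698191001=-1.145509229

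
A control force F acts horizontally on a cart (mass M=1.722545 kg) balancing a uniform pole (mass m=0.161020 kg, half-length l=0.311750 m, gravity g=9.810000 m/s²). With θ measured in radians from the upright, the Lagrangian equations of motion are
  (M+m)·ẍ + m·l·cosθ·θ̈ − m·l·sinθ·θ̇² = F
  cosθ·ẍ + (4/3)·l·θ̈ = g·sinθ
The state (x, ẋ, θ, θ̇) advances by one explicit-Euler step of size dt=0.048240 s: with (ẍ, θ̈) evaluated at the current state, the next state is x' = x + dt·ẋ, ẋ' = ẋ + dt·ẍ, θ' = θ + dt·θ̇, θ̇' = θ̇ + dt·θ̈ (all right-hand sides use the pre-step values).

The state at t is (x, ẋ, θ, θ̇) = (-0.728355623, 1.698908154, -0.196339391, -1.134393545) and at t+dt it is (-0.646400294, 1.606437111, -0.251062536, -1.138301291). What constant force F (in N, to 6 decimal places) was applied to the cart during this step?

ẍ = (ẋ'−ẋ)/dt = (1.606437111−1.698908154)/0.048240 = -1.916896
θ̈ = (θ̇'−θ̇)/dt = (-1.138301291−-1.134393545)/0.048240 = -0.081006
sinθ=-0.195080, cosθ=0.980787
F = (M+m)·ẍ + m·l·cosθ·θ̈ − m·l·sinθ·θ̇² = -3.610597 + -0.003988 − -0.012602 = -3.601984

F = -3.601984 N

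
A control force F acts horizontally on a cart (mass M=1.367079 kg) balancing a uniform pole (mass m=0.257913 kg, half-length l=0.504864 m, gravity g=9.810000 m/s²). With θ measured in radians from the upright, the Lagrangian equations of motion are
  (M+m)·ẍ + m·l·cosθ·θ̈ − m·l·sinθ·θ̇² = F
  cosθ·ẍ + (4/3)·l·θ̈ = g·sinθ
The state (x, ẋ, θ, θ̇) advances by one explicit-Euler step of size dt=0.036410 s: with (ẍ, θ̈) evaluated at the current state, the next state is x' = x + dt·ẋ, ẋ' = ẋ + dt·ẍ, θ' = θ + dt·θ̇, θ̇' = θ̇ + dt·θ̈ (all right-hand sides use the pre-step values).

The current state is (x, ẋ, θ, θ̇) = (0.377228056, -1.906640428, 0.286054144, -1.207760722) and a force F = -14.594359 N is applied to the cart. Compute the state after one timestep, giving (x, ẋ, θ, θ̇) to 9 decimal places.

(0.307807278, -2.285457468, 0.242079576, -0.518155110)

sinθ=0.282168916, cosθ=0.959364739
temp = (F + m·l·θ̇²·sinθ)/(M+m) = (-14.594359 + 0.053594301)/1.624992 = -8.948206944
θ̈ = (g·sinθ − cosθ·temp)/(l·(4/3 − m·cos²θ/(M+m))) = 18.940005819
ẍ = temp − m·l·θ̈·cosθ/(M+m) = -10.404203240
Euler: x'=0.377228056+0.036410·-1.906640428=0.307807278, ẋ'=-1.906640428+0.036410·-10.404203240=-2.285457468
       θ'=0.286054144+0.036410·-1.207760722=0.242079576, θ̇'=-1.207760722+0.036410·18.940005819=-0.518155110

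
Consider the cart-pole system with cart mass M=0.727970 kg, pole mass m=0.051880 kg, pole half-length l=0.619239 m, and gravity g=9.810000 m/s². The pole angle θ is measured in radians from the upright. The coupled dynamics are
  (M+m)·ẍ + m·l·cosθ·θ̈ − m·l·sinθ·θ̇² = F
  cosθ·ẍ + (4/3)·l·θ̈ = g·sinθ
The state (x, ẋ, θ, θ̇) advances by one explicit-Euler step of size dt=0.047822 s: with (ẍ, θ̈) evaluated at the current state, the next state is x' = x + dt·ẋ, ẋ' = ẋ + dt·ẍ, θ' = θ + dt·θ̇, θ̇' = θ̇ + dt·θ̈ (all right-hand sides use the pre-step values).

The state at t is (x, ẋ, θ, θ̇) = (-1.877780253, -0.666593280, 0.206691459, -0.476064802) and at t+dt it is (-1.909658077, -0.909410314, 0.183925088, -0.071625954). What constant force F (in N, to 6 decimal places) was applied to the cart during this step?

F = -3.695283 N

ẍ = (ẋ'−ẋ)/dt = (-0.909410314−-0.666593280)/0.047822 = -5.077517
θ̈ = (θ̇'−θ̇)/dt = (-0.071625954−-0.476064802)/0.047822 = 8.457171
sinθ=0.205223, cosθ=0.978715
F = (M+m)·ẍ + m·l·cosθ·θ̈ − m·l·sinθ·θ̇² = -3.959702 + 0.265913 − 0.001494 = -3.695283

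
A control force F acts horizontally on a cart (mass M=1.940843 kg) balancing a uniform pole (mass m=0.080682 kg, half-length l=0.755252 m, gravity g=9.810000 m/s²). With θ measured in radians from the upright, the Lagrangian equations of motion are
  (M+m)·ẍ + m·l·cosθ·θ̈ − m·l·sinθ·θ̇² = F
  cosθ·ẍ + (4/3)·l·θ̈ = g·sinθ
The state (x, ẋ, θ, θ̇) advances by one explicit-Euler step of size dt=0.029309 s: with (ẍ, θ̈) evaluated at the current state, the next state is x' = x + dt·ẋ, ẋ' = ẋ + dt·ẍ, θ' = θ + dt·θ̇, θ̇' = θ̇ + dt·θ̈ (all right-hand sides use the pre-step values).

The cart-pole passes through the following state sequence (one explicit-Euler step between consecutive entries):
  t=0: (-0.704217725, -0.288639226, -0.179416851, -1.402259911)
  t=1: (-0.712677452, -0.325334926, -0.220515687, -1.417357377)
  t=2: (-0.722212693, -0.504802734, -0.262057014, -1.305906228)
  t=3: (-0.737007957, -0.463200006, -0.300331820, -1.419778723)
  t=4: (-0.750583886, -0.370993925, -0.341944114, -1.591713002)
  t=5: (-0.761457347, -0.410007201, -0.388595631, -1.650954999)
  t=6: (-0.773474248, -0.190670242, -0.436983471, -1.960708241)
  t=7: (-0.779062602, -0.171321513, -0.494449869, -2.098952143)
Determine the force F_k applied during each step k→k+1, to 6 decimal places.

F_0 = -2.540509 N
F_1 = -12.125526 N
F_2 = 2.667715 N
F_3 = 6.054592 N
F_4 = -2.755126 N
F_5 = 14.595241 N
F_6 = 1.173267 N

step 0→1:
  ẍ = (ẋ'−ẋ)/dt = (-0.325334926−-0.288639226)/0.029309 = -1.252028
  θ̈ = (θ̇'−θ̇)/dt = (-1.417357377−-1.402259911)/0.029309 = -0.515114
  sinθ=-0.178456, cosθ=0.983948
  F = (M+m)·ẍ + m·l·cosθ·θ̈ − m·l·sinθ·θ̇² = -2.531007 + -0.030885 − -0.021382 = -2.540509
step 1→2:
  ẍ = (ẋ'−ẋ)/dt = (-0.504802734−-0.325334926)/0.029309 = -6.123300
  θ̈ = (θ̇'−θ̇)/dt = (-1.305906228−-1.417357377)/0.029309 = 3.802625
  sinθ=-0.218733, cosθ=0.975785
  F = (M+m)·ẍ + m·l·cosθ·θ̈ − m·l·sinθ·θ̇² = -12.378405 + 0.226103 − -0.026776 = -12.125526
step 2→3:
  ẍ = (ẋ'−ẋ)/dt = (-0.463200006−-0.504802734)/0.029309 = 1.419452
  θ̈ = (θ̇'−θ̇)/dt = (-1.419778723−-1.305906228)/0.029309 = -3.885240
  sinθ=-0.259068, cosθ=0.965859
  F = (M+m)·ẍ + m·l·cosθ·θ̈ − m·l·sinθ·θ̇² = 2.869458 + -0.228665 − -0.026922 = 2.667715
step 3→4:
  ẍ = (ẋ'−ẋ)/dt = (-0.370993925−-0.463200006)/0.029309 = 3.145999
  θ̈ = (θ̇'−θ̇)/dt = (-1.591713002−-1.419778723)/0.029309 = -5.866262
  sinθ=-0.295837, cosθ=0.955238
  F = (M+m)·ẍ + m·l·cosθ·θ̈ − m·l·sinθ·θ̇² = 6.359715 + -0.341462 − -0.036338 = 6.054592
step 4→5:
  ẍ = (ẋ'−ẋ)/dt = (-0.410007201−-0.370993925)/0.029309 = -1.331102
  θ̈ = (θ̇'−θ̇)/dt = (-1.650954999−-1.591713002)/0.029309 = -2.021290
  sinθ=-0.335319, cosθ=0.942105
  F = (M+m)·ẍ + m·l·cosθ·θ̈ − m·l·sinθ·θ̇² = -2.690856 + -0.116037 − -0.051767 = -2.755126
step 5→6:
  ẍ = (ẋ'−ẋ)/dt = (-0.190670242−-0.410007201)/0.029309 = 7.483604
  θ̈ = (θ̇'−θ̇)/dt = (-1.960708241−-1.650954999)/0.029309 = -10.568537
  sinθ=-0.378889, cosθ=0.925442
  F = (M+m)·ẍ + m·l·cosθ·θ̈ − m·l·sinθ·θ̇² = 15.128293 + -0.595981 − -0.062929 = 14.595241
step 6→7:
  ẍ = (ẋ'−ẋ)/dt = (-0.171321513−-0.190670242)/0.029309 = 0.660163
  θ̈ = (θ̇'−θ̇)/dt = (-2.098952143−-1.960708241)/0.029309 = -4.716773
  sinθ=-0.423208, cosθ=0.906032
  F = (M+m)·ẍ + m·l·cosθ·θ̈ − m·l·sinθ·θ̇² = 1.334537 + -0.260410 − -0.099140 = 1.173267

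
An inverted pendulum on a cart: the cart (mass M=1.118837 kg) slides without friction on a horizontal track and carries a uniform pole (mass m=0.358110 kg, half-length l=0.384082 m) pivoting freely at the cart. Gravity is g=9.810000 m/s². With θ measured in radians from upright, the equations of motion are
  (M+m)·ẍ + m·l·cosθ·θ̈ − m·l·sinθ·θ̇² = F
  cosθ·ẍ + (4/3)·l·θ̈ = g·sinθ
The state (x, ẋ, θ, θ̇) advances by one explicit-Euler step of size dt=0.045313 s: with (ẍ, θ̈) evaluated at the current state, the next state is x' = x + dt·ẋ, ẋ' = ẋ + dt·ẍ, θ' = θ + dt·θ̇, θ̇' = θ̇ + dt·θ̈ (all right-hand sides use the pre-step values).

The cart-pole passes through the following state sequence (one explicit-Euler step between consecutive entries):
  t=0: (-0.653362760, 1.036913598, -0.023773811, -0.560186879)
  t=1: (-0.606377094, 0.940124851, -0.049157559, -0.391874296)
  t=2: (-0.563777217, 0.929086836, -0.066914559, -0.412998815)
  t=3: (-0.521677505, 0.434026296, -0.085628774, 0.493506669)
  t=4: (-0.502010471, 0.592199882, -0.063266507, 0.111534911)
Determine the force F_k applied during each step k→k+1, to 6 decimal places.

F_0 = -2.642985 N
F_1 = -0.422783 N
F_2 = -13.389140 N
F_3 = 4.003234 N

step 0→1:
  ẍ = (ẋ'−ẋ)/dt = (0.940124851−1.036913598)/0.045313 = -2.136004
  θ̈ = (θ̇'−θ̇)/dt = (-0.391874296−-0.560186879)/0.045313 = 3.714444
  sinθ=-0.023772, cosθ=0.999717
  F = (M+m)·ẍ + m·l·cosθ·θ̈ − m·l·sinθ·θ̇² = -3.154765 + 0.510754 − -0.001026 = -2.642985
step 1→2:
  ẍ = (ẋ'−ẋ)/dt = (0.929086836−0.940124851)/0.045313 = -0.243595
  θ̈ = (θ̇'−θ̇)/dt = (-0.412998815−-0.391874296)/0.045313 = -0.466191
  sinθ=-0.049138, cosθ=0.998792
  F = (M+m)·ẍ + m·l·cosθ·θ̈ − m·l·sinθ·θ̇² = -0.359777 + -0.064044 − -0.001038 = -0.422783
step 2→3:
  ẍ = (ẋ'−ẋ)/dt = (0.434026296−0.929086836)/0.045313 = -10.925353
  θ̈ = (θ̇'−θ̇)/dt = (0.493506669−-0.412998815)/0.045313 = 20.005418
  sinθ=-0.066865, cosθ=0.997762
  F = (M+m)·ẍ + m·l·cosθ·θ̈ − m·l·sinθ·θ̇² = -16.136168 + 2.745459 − -0.001569 = -13.389140
step 3→4:
  ẍ = (ẋ'−ẋ)/dt = (0.592199882−0.434026296)/0.045313 = 3.490689
  θ̈ = (θ̇'−θ̇)/dt = (0.111534911−0.493506669)/0.045313 = -8.429629
  sinθ=-0.085524, cosθ=0.996336
  F = (M+m)·ẍ + m·l·cosθ·θ̈ − m·l·sinθ·θ̇² = 5.155562 + -1.155193 − -0.002865 = 4.003234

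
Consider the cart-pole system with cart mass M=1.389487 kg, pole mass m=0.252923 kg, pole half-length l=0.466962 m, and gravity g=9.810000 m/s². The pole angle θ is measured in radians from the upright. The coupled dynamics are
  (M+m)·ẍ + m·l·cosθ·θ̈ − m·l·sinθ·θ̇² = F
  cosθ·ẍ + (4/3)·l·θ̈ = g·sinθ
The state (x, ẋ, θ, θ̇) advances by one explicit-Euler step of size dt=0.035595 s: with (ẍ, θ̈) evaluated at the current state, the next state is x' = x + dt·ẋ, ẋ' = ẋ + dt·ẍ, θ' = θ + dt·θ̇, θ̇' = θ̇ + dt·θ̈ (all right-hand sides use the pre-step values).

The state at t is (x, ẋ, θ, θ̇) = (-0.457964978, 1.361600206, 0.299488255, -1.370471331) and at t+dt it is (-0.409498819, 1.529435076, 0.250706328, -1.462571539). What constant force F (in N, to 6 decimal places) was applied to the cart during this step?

F = 7.386734 N

ẍ = (ẋ'−ẋ)/dt = (1.529435076−1.361600206)/0.035595 = 4.715125
θ̈ = (θ̇'−θ̇)/dt = (-1.462571539−-1.370471331)/0.035595 = -2.587448
sinθ=0.295031, cosθ=0.955488
F = (M+m)·ẍ + m·l·cosθ·θ̈ − m·l·sinθ·θ̇² = 7.744168 + -0.291989 − 0.065445 = 7.386734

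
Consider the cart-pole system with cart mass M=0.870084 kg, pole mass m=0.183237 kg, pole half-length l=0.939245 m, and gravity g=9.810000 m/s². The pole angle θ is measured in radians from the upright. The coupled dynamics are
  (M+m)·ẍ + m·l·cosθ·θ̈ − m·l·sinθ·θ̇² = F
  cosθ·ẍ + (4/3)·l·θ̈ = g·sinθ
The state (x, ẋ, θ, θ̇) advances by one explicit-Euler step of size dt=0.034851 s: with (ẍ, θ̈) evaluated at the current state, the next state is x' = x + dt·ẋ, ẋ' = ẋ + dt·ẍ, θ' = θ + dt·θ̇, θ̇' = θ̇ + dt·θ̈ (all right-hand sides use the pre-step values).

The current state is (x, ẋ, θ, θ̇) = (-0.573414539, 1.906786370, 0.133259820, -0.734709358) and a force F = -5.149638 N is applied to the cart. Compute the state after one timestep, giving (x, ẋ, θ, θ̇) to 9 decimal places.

sinθ=0.132865761, cosθ=0.991134042
temp = (F + m·l·θ̇²·sinθ)/(M+m) = (-5.149638 + 0.012343442)/1.053321 = -4.877235485
θ̈ = (g·sinθ − cosθ·temp)/(l·(4/3 − m·cos²θ/(M+m))) = 5.621268651
ẍ = temp − m·l·θ̈·cosθ/(M+m) = -5.787563810
Euler: x'=-0.573414539+0.034851·1.906786370=-0.506961127, ẋ'=1.906786370+0.034851·-5.787563810=1.705083984
       θ'=0.133259820+0.034851·-0.734709358=0.107654464, θ̇'=-0.734709358+0.034851·5.621268651=-0.538802524

(-0.506961127, 1.705083984, 0.107654464, -0.538802524)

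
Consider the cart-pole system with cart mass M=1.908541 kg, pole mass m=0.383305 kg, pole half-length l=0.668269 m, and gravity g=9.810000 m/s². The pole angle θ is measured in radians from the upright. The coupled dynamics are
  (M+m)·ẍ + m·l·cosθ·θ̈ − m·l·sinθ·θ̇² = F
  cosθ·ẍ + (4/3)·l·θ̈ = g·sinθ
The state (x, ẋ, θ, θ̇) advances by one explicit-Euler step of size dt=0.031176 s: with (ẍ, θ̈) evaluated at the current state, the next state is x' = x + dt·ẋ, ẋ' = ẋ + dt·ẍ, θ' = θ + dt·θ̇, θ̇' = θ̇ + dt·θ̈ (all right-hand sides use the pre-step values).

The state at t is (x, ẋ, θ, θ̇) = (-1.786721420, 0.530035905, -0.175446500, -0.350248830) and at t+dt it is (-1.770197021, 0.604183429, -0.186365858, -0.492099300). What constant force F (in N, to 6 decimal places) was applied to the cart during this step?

F = 4.308711 N

ẍ = (ẋ'−ẋ)/dt = (0.604183429−0.530035905)/0.031176 = 2.378353
θ̈ = (θ̇'−θ̇)/dt = (-0.492099300−-0.350248830)/0.031176 = -4.549989
sinθ=-0.174548, cosθ=0.984649
F = (M+m)·ẍ + m·l·cosθ·θ̈ − m·l·sinθ·θ̇² = 5.450818 + -1.147592 − -0.005485 = 4.308711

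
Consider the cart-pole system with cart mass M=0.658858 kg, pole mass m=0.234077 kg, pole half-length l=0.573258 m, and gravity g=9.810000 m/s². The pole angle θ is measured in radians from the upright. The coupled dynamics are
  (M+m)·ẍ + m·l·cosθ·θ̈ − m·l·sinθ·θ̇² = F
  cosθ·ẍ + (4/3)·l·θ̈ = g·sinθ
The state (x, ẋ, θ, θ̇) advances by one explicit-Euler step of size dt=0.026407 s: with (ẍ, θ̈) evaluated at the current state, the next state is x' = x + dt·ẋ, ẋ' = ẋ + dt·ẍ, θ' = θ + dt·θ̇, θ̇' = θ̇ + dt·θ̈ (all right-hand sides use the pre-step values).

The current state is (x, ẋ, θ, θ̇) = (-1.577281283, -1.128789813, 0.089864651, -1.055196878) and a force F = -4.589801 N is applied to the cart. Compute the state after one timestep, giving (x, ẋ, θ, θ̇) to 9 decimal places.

(-1.607089236, -1.302572909, 0.062000067, -0.798335806)

sinθ=0.089743747, cosθ=0.995964889
temp = (F + m·l·θ̇²·sinθ)/(M+m) = (-4.589801 + 0.013408496)/0.892935 = -5.125112695
θ̈ = (g·sinθ − cosθ·temp)/(l·(4/3 − m·cos²θ/(M+m))) = 9.727006945
ẍ = temp − m·l·θ̈·cosθ/(M+m) = -6.580948094
Euler: x'=-1.577281283+0.026407·-1.128789813=-1.607089236, ẋ'=-1.128789813+0.026407·-6.580948094=-1.302572909
       θ'=0.089864651+0.026407·-1.055196878=0.062000067, θ̇'=-1.055196878+0.026407·9.727006945=-0.798335806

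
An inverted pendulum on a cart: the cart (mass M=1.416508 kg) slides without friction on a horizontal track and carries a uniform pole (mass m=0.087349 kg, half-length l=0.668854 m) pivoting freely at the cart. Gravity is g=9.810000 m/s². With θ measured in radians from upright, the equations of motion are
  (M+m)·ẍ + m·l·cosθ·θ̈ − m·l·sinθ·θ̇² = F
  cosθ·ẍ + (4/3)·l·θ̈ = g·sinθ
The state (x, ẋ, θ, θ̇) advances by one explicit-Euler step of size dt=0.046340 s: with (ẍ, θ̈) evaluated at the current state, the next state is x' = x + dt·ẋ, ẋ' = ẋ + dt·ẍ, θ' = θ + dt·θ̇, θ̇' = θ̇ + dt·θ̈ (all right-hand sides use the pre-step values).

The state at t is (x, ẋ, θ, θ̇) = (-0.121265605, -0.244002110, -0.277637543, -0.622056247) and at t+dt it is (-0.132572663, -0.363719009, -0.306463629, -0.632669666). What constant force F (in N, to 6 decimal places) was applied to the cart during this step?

F = -3.891806 N

ẍ = (ẋ'−ẋ)/dt = (-0.363719009−-0.244002110)/0.046340 = -2.583446
θ̈ = (θ̇'−θ̇)/dt = (-0.632669666−-0.622056247)/0.046340 = -0.229034
sinθ=-0.274084, cosθ=0.961706
F = (M+m)·ẍ + m·l·cosθ·θ̈ − m·l·sinθ·θ̇² = -3.885134 + -0.012869 − -0.006196 = -3.891806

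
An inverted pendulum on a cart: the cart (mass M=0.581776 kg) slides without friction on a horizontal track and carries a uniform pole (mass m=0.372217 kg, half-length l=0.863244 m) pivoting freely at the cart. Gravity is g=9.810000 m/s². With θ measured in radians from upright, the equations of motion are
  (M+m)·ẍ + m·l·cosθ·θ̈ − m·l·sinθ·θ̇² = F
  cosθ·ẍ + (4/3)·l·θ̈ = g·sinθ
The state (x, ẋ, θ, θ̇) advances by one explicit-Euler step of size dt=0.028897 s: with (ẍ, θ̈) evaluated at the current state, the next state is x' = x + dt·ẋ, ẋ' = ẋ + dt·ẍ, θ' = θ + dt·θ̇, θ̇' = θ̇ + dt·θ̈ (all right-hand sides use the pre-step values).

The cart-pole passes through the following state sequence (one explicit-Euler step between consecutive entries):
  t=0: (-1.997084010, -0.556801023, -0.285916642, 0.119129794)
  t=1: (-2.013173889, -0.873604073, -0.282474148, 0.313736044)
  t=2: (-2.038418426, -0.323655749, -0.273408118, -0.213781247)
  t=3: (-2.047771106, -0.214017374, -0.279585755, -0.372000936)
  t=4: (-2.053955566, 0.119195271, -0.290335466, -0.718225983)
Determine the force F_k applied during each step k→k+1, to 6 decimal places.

step 0→1:
  ẍ = (ẋ'−ẋ)/dt = (-0.873604073−-0.556801023)/0.028897 = -10.963181
  θ̈ = (θ̇'−θ̇)/dt = (0.313736044−0.119129794)/0.028897 = 6.734479
  sinθ=-0.282037, cosθ=0.959404
  F = (M+m)·ẍ + m·l·cosθ·θ̈ − m·l·sinθ·θ̇² = -10.458798 + 2.076037 − -0.001286 = -8.381475
step 1→2:
  ẍ = (ẋ'−ẋ)/dt = (-0.323655749−-0.873604073)/0.028897 = 19.031329
  θ̈ = (θ̇'−θ̇)/dt = (-0.213781247−0.313736044)/0.028897 = -18.255088
  sinθ=-0.278733, cosθ=0.960369
  F = (M+m)·ẍ + m·l·cosθ·θ̈ − m·l·sinθ·θ̇² = 18.155755 + -5.633155 − -0.008815 = 12.531415
step 2→3:
  ẍ = (ẋ'−ẋ)/dt = (-0.214017374−-0.323655749)/0.028897 = 3.794109
  θ̈ = (θ̇'−θ̇)/dt = (-0.372000936−-0.213781247)/0.028897 = -5.475298
  sinθ=-0.270015, cosθ=0.962856
  F = (M+m)·ẍ + m·l·cosθ·θ̈ − m·l·sinθ·θ̇² = 3.619554 + -1.693944 − -0.003965 = 1.929575
step 3→4:
  ẍ = (ẋ'−ẋ)/dt = (0.119195271−-0.214017374)/0.028897 = 11.531046
  θ̈ = (θ̇'−θ̇)/dt = (-0.718225983−-0.372000936)/0.028897 = -11.981349
  sinθ=-0.275958, cosθ=0.961170
  F = (M+m)·ẍ + m·l·cosθ·θ̈ − m·l·sinθ·θ̇² = 11.000537 + -3.700289 − -0.012270 = 7.312519

F_0 = -8.381475 N
F_1 = 12.531415 N
F_2 = 1.929575 N
F_3 = 7.312519 N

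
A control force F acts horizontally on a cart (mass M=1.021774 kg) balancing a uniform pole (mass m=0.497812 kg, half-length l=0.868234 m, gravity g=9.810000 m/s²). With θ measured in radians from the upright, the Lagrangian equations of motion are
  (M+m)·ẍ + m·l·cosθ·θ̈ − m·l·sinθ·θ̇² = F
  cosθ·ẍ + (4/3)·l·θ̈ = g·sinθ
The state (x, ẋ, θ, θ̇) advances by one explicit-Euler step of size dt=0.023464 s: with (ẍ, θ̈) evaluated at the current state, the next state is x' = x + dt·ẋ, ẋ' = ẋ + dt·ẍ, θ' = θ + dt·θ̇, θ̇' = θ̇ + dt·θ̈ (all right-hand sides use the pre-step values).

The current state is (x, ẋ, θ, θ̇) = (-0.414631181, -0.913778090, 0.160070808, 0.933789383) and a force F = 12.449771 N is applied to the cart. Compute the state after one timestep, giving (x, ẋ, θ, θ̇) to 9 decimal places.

sinθ=0.159388110, cosθ=0.987216000
temp = (F + m·l·θ̇²·sinθ)/(M+m) = (12.449771 + 0.060069765)/1.519586 = 8.232400644
θ̈ = (g·sinθ − cosθ·temp)/(l·(4/3 − m·cos²θ/(M+m))) = -7.454861929
ẍ = temp − m·l·θ̈·cosθ/(M+m) = 10.325687064
Euler: x'=-0.414631181+0.023464·-0.913778090=-0.436072070, ẋ'=-0.913778090+0.023464·10.325687064=-0.671496169
       θ'=0.160070808+0.023464·0.933789383=0.181981242, θ̇'=0.933789383+0.023464·-7.454861929=0.758868503

(-0.436072070, -0.671496169, 0.181981242, 0.758868503)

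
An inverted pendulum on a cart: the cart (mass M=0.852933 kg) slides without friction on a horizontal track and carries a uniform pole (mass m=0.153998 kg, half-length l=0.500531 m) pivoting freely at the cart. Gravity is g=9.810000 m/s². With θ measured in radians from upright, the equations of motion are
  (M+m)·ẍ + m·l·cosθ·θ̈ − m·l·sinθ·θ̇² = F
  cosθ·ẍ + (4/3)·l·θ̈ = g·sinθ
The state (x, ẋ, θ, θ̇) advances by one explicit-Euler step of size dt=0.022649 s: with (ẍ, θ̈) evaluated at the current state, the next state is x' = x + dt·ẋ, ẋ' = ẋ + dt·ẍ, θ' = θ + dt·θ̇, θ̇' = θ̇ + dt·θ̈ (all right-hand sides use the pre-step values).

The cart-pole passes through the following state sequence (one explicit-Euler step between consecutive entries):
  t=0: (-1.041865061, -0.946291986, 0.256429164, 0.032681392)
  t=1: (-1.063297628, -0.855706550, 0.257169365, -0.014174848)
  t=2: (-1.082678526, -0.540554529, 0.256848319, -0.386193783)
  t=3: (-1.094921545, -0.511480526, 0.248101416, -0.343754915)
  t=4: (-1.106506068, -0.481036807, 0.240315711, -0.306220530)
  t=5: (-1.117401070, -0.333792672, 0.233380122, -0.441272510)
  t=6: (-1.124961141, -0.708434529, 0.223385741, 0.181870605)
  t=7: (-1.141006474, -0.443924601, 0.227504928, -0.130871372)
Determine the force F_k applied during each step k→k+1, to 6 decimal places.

step 0→1:
  ẍ = (ẋ'−ẋ)/dt = (-0.855706550−-0.946291986)/0.022649 = 3.999534
  θ̈ = (θ̇'−θ̇)/dt = (-0.014174848−0.032681392)/0.022649 = -2.068800
  sinθ=0.253628, cosθ=0.967302
  F = (M+m)·ẍ + m·l·cosθ·θ̈ − m·l·sinθ·θ̇² = 4.027254 + -0.154250 − 0.000021 = 3.872983
step 1→2:
  ẍ = (ẋ'−ẋ)/dt = (-0.540554529−-0.855706550)/0.022649 = 13.914611
  θ̈ = (θ̇'−θ̇)/dt = (-0.386193783−-0.014174848)/0.022649 = -16.425402
  sinθ=0.254344, cosθ=0.967114
  F = (M+m)·ẍ + m·l·cosθ·θ̈ − m·l·sinθ·θ̇² = 14.011053 + -1.224446 − 0.000004 = 12.786603
step 2→3:
  ẍ = (ẋ'−ẋ)/dt = (-0.511480526−-0.540554529)/0.022649 = 1.283677
  θ̈ = (θ̇'−θ̇)/dt = (-0.343754915−-0.386193783)/0.022649 = 1.873763
  sinθ=0.254034, cosθ=0.967195
  F = (M+m)·ẍ + m·l·cosθ·θ̈ − m·l·sinθ·θ̇² = 1.292574 + 0.139693 − 0.002920 = 1.429347
step 3→4:
  ẍ = (ẋ'−ẋ)/dt = (-0.481036807−-0.511480526)/0.022649 = 1.344153
  θ̈ = (θ̇'−θ̇)/dt = (-0.306220530−-0.343754915)/0.022649 = 1.657220
  sinθ=0.245564, cosθ=0.969380
  F = (M+m)·ẍ + m·l·cosθ·θ̈ − m·l·sinθ·θ̇² = 1.353469 + 0.123828 − 0.002237 = 1.475061
step 4→5:
  ẍ = (ẋ'−ẋ)/dt = (-0.333792672−-0.481036807)/0.022649 = 6.501132
  θ̈ = (θ̇'−θ̇)/dt = (-0.441272510−-0.306220530)/0.022649 = -5.962823
  sinθ=0.238009, cosθ=0.971263
  F = (M+m)·ẍ + m·l·cosθ·θ̈ − m·l·sinθ·θ̇² = 6.546191 + -0.446411 − 0.001720 = 6.098060
step 5→6:
  ẍ = (ẋ'−ẋ)/dt = (-0.708434529−-0.333792672)/0.022649 = -16.541210
  θ̈ = (θ̇'−θ̇)/dt = (0.181870605−-0.441272510)/0.022649 = 27.513052
  sinθ=0.231267, cosθ=0.972890
  F = (M+m)·ẍ + m·l·cosθ·θ̈ − m·l·sinθ·θ̇² = -16.655857 + 2.063235 − 0.003471 = -14.596093
step 6→7:
  ẍ = (ẋ'−ẋ)/dt = (-0.443924601−-0.708434529)/0.022649 = 11.678658
  θ̈ = (θ̇'−θ̇)/dt = (-0.130871372−0.181870605)/0.022649 = -13.808202
  sinθ=0.221533, cosθ=0.975153
  F = (M+m)·ẍ + m·l·cosθ·θ̈ − m·l·sinθ·θ̇² = 11.759603 + -1.037901 − 0.000565 = 10.721137

F_0 = 3.872983 N
F_1 = 12.786603 N
F_2 = 1.429347 N
F_3 = 1.475061 N
F_4 = 6.098060 N
F_5 = -14.596093 N
F_6 = 10.721137 N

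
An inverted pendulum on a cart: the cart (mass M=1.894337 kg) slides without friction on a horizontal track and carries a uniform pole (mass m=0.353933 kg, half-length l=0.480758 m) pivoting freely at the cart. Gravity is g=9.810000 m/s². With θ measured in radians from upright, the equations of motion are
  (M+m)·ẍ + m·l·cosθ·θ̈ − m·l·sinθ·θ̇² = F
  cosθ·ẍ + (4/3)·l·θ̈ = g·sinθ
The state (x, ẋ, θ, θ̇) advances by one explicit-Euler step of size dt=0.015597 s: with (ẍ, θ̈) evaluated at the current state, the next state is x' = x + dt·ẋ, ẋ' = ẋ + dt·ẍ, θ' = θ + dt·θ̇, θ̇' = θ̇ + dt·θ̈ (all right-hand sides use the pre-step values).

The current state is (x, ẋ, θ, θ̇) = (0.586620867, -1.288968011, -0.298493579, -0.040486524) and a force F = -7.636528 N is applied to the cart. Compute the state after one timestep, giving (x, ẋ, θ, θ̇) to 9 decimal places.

(0.566516833, -1.342658978, -0.299125047, -0.030626314)

sinθ=-0.294080733, cosθ=0.955780583
temp = (F + m·l·θ̇²·sinθ)/(M+m) = (-7.636528 + -0.000082023)/2.248270 = -3.396660554
θ̈ = (g·sinθ − cosθ·temp)/(l·(4/3 − m·cos²θ/(M+m))) = 0.632186331
ẍ = temp − m·l·θ̈·cosθ/(M+m) = -3.442390682
Euler: x'=0.586620867+0.015597·-1.288968011=0.566516833, ẋ'=-1.288968011+0.015597·-3.442390682=-1.342658978
       θ'=-0.298493579+0.015597·-0.040486524=-0.299125047, θ̇'=-0.040486524+0.015597·0.632186331=-0.030626314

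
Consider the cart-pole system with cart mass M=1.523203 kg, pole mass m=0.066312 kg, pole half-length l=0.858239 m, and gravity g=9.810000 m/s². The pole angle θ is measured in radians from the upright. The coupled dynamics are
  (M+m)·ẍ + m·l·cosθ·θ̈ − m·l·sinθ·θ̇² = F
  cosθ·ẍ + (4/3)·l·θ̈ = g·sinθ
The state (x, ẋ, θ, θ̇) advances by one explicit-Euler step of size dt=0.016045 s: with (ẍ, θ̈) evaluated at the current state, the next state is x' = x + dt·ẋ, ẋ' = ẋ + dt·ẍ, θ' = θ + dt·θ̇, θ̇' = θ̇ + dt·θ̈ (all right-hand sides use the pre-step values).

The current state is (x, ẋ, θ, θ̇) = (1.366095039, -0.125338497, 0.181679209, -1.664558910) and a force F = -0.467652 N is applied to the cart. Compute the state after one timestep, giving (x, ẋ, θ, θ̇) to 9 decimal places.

sinθ=0.180681399, cosθ=0.983541678
temp = (F + m·l·θ̇²·sinθ)/(M+m) = (-0.467652 + 0.028491293)/1.589515 = -0.276285978
θ̈ = (g·sinθ − cosθ·temp)/(l·(4/3 − m·cos²θ/(M+m))) = 1.842168411
ẍ = temp − m·l·θ̈·cosθ/(M+m) = -0.341158061
Euler: x'=1.366095039+0.016045·-0.125338497=1.364083983, ẋ'=-0.125338497+0.016045·-0.341158061=-0.130812378
       θ'=0.181679209+0.016045·-1.664558910=0.154971361, θ̇'=-1.664558910+0.016045·1.842168411=-1.635001318

(1.364083983, -0.130812378, 0.154971361, -1.635001318)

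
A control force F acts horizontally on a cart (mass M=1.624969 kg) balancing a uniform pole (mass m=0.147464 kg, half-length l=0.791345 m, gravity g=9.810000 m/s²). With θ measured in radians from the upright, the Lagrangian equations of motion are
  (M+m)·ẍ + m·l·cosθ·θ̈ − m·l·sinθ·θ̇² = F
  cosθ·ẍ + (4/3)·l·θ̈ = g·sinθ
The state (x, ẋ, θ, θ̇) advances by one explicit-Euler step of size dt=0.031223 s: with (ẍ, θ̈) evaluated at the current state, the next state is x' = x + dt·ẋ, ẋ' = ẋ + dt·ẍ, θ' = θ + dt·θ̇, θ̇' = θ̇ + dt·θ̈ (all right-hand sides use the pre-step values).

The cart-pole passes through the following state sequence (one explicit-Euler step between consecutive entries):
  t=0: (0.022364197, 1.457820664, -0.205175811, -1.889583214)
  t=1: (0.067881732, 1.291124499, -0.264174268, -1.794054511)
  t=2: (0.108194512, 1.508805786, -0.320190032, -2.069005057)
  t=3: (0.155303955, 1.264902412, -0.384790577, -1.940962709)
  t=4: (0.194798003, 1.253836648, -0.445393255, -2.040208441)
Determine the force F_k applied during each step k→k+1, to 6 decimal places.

step 0→1:
  ẍ = (ẋ'−ẋ)/dt = (1.291124499−1.457820664)/0.031223 = -5.338890
  θ̈ = (θ̇'−θ̇)/dt = (-1.794054511−-1.889583214)/0.031223 = 3.059562
  sinθ=-0.203739, cosθ=0.979025
  F = (M+m)·ẍ + m·l·cosθ·θ̈ − m·l·sinθ·θ̇² = -9.462825 + 0.349547 − -0.084890 = -9.028388
step 1→2:
  ẍ = (ẋ'−ẋ)/dt = (1.508805786−1.291124499)/0.031223 = 6.971825
  θ̈ = (θ̇'−θ̇)/dt = (-2.069005057−-1.794054511)/0.031223 = -8.806026
  sinθ=-0.261112, cosθ=0.965308
  F = (M+m)·ẍ + m·l·cosθ·θ̈ − m·l·sinθ·θ̇² = 12.357092 + -0.991969 − -0.098073 = 11.463197
step 2→3:
  ẍ = (ẋ'−ẋ)/dt = (1.264902412−1.508805786)/0.031223 = -7.811657
  θ̈ = (θ̇'−θ̇)/dt = (-1.940962709−-2.069005057)/0.031223 = 4.100898
  sinθ=-0.314747, cosθ=0.949176
  F = (M+m)·ẍ + m·l·cosθ·θ̈ − m·l·sinθ·θ̇² = -13.845639 + 0.454232 − -0.157230 = -13.234177
step 3→4:
  ẍ = (ẋ'−ẋ)/dt = (1.253836648−1.264902412)/0.031223 = -0.354411
  θ̈ = (θ̇'−θ̇)/dt = (-2.040208441−-1.940962709)/0.031223 = -3.178610
  sinθ=-0.375365, cosθ=0.926877
  F = (M+m)·ẍ + m·l·cosθ·θ̈ − m·l·sinθ·θ̇² = -0.628169 + -0.343804 − -0.165021 = -0.806952

F_0 = -9.028388 N
F_1 = 11.463197 N
F_2 = -13.234177 N
F_3 = -0.806952 N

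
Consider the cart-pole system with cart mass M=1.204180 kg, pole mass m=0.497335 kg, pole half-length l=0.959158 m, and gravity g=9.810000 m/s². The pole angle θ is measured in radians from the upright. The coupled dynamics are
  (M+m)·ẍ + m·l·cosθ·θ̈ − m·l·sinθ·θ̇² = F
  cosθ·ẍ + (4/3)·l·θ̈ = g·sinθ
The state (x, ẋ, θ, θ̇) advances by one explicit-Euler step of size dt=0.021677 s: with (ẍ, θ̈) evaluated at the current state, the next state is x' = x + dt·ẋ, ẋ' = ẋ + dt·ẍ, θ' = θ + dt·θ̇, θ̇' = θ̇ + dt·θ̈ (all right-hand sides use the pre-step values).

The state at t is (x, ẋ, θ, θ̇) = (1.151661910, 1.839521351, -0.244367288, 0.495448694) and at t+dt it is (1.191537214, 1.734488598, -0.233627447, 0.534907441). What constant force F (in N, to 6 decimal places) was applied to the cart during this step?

ẍ = (ẋ'−ẋ)/dt = (1.734488598−1.839521351)/0.021677 = -4.845355
θ̈ = (θ̇'−θ̇)/dt = (0.534907441−0.495448694)/0.021677 = 1.820305
sinθ=-0.241942, cosθ=0.970291
F = (M+m)·ẍ + m·l·cosθ·θ̈ − m·l·sinθ·θ̇² = -8.244444 + 0.842530 − -0.028330 = -7.373584

F = -7.373584 N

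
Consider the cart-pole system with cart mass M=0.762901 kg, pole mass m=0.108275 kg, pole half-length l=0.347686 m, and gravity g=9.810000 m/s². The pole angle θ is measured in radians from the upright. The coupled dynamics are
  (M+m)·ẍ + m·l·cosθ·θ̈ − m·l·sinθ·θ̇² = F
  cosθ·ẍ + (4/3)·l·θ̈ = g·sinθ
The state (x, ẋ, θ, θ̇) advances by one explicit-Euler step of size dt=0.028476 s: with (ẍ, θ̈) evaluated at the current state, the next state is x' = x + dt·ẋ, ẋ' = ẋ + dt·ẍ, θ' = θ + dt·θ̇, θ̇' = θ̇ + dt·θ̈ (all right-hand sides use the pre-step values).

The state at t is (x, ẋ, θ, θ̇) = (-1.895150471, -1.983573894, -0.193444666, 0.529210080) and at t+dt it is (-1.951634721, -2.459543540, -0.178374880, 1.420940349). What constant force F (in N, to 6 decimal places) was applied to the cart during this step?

F = -13.402583 N

ẍ = (ẋ'−ẋ)/dt = (-2.459543540−-1.983573894)/0.028476 = -16.714765
θ̈ = (θ̇'−θ̇)/dt = (1.420940349−0.529210080)/0.028476 = 31.315152
sinθ=-0.192240, cosθ=0.981348
F = (M+m)·ẍ + m·l·cosθ·θ̈ − m·l·sinθ·θ̇² = -14.561502 + 1.156892 − -0.002027 = -13.402583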